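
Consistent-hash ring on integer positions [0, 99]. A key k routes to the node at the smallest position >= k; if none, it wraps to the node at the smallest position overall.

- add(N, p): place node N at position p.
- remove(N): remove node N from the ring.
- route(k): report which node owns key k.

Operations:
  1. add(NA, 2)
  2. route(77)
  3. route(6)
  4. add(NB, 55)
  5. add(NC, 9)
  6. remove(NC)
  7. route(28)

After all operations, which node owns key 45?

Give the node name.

Op 1: add NA@2 -> ring=[2:NA]
Op 2: route key 77: none >= 77, wrap to smallest pos 2 -> NA
Op 3: route key 6: none >= 6, wrap to smallest pos 2 -> NA
Op 4: add NB@55 -> ring=[2:NA,55:NB]
Op 5: add NC@9 -> ring=[2:NA,9:NC,55:NB]
Op 6: remove NC -> ring=[2:NA,55:NB]
Op 7: route key 28: smallest pos >= 28 is 55 -> NB
Final route key 45: smallest pos >= 45 is 55 -> NB

Answer: NB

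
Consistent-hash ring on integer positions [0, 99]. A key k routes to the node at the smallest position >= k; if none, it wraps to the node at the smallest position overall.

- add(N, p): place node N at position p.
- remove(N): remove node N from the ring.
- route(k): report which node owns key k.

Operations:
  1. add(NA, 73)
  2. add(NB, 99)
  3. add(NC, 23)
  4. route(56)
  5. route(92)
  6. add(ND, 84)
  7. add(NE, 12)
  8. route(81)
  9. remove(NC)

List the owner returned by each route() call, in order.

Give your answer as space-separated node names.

Op 1: add NA@73 -> ring=[73:NA]
Op 2: add NB@99 -> ring=[73:NA,99:NB]
Op 3: add NC@23 -> ring=[23:NC,73:NA,99:NB]
Op 4: route key 56: smallest pos >= 56 is 73 -> NA
Op 5: route key 92: smallest pos >= 92 is 99 -> NB
Op 6: add ND@84 -> ring=[23:NC,73:NA,84:ND,99:NB]
Op 7: add NE@12 -> ring=[12:NE,23:NC,73:NA,84:ND,99:NB]
Op 8: route key 81: smallest pos >= 81 is 84 -> ND
Op 9: remove NC -> ring=[12:NE,73:NA,84:ND,99:NB]

Answer: NA NB ND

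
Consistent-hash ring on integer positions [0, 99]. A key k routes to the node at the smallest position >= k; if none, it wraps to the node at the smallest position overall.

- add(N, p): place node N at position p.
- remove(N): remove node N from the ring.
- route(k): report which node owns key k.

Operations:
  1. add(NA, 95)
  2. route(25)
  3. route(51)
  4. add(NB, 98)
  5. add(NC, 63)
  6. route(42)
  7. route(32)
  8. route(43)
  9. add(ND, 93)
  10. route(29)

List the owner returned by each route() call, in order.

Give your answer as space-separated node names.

Answer: NA NA NC NC NC NC

Derivation:
Op 1: add NA@95 -> ring=[95:NA]
Op 2: route key 25: smallest pos >= 25 is 95 -> NA
Op 3: route key 51: smallest pos >= 51 is 95 -> NA
Op 4: add NB@98 -> ring=[95:NA,98:NB]
Op 5: add NC@63 -> ring=[63:NC,95:NA,98:NB]
Op 6: route key 42: smallest pos >= 42 is 63 -> NC
Op 7: route key 32: smallest pos >= 32 is 63 -> NC
Op 8: route key 43: smallest pos >= 43 is 63 -> NC
Op 9: add ND@93 -> ring=[63:NC,93:ND,95:NA,98:NB]
Op 10: route key 29: smallest pos >= 29 is 63 -> NC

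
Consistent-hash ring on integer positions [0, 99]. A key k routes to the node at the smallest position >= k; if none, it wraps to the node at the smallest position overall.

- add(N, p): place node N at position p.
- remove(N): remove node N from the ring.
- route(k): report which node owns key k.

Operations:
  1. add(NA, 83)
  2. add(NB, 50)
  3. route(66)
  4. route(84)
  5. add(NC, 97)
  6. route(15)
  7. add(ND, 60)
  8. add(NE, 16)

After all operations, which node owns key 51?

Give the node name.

Op 1: add NA@83 -> ring=[83:NA]
Op 2: add NB@50 -> ring=[50:NB,83:NA]
Op 3: route key 66: smallest pos >= 66 is 83 -> NA
Op 4: route key 84: none >= 84, wrap to smallest pos 50 -> NB
Op 5: add NC@97 -> ring=[50:NB,83:NA,97:NC]
Op 6: route key 15: smallest pos >= 15 is 50 -> NB
Op 7: add ND@60 -> ring=[50:NB,60:ND,83:NA,97:NC]
Op 8: add NE@16 -> ring=[16:NE,50:NB,60:ND,83:NA,97:NC]
Final route key 51: smallest pos >= 51 is 60 -> ND

Answer: ND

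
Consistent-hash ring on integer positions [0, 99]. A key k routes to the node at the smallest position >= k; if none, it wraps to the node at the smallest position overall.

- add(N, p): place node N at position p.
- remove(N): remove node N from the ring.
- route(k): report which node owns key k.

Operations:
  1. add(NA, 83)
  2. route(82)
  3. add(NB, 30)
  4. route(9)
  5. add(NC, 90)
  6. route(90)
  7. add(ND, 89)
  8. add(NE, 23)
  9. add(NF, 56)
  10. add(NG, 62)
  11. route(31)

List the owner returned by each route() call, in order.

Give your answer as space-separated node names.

Answer: NA NB NC NF

Derivation:
Op 1: add NA@83 -> ring=[83:NA]
Op 2: route key 82: smallest pos >= 82 is 83 -> NA
Op 3: add NB@30 -> ring=[30:NB,83:NA]
Op 4: route key 9: smallest pos >= 9 is 30 -> NB
Op 5: add NC@90 -> ring=[30:NB,83:NA,90:NC]
Op 6: route key 90: smallest pos >= 90 is 90 -> NC
Op 7: add ND@89 -> ring=[30:NB,83:NA,89:ND,90:NC]
Op 8: add NE@23 -> ring=[23:NE,30:NB,83:NA,89:ND,90:NC]
Op 9: add NF@56 -> ring=[23:NE,30:NB,56:NF,83:NA,89:ND,90:NC]
Op 10: add NG@62 -> ring=[23:NE,30:NB,56:NF,62:NG,83:NA,89:ND,90:NC]
Op 11: route key 31: smallest pos >= 31 is 56 -> NF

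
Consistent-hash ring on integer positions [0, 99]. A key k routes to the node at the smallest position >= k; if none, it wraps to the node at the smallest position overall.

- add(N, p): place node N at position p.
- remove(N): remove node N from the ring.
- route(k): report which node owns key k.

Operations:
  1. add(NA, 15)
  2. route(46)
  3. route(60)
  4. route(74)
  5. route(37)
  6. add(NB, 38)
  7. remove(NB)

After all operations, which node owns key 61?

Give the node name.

Op 1: add NA@15 -> ring=[15:NA]
Op 2: route key 46: none >= 46, wrap to smallest pos 15 -> NA
Op 3: route key 60: none >= 60, wrap to smallest pos 15 -> NA
Op 4: route key 74: none >= 74, wrap to smallest pos 15 -> NA
Op 5: route key 37: none >= 37, wrap to smallest pos 15 -> NA
Op 6: add NB@38 -> ring=[15:NA,38:NB]
Op 7: remove NB -> ring=[15:NA]
Final route key 61: none >= 61, wrap to smallest pos 15 -> NA

Answer: NA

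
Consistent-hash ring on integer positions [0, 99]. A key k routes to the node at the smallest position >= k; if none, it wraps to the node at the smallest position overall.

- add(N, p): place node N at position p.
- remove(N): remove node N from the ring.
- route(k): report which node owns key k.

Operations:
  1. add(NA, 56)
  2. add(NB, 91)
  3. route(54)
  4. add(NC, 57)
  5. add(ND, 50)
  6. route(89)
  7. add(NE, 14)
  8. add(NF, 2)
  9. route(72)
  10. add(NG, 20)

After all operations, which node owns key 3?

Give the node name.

Answer: NE

Derivation:
Op 1: add NA@56 -> ring=[56:NA]
Op 2: add NB@91 -> ring=[56:NA,91:NB]
Op 3: route key 54: smallest pos >= 54 is 56 -> NA
Op 4: add NC@57 -> ring=[56:NA,57:NC,91:NB]
Op 5: add ND@50 -> ring=[50:ND,56:NA,57:NC,91:NB]
Op 6: route key 89: smallest pos >= 89 is 91 -> NB
Op 7: add NE@14 -> ring=[14:NE,50:ND,56:NA,57:NC,91:NB]
Op 8: add NF@2 -> ring=[2:NF,14:NE,50:ND,56:NA,57:NC,91:NB]
Op 9: route key 72: smallest pos >= 72 is 91 -> NB
Op 10: add NG@20 -> ring=[2:NF,14:NE,20:NG,50:ND,56:NA,57:NC,91:NB]
Final route key 3: smallest pos >= 3 is 14 -> NE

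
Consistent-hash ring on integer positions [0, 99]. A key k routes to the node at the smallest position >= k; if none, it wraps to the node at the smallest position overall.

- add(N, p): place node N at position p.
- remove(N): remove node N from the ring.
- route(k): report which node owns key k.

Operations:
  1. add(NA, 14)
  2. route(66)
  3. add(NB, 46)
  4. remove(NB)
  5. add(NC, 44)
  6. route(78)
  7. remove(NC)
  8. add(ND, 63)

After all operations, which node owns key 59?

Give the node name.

Op 1: add NA@14 -> ring=[14:NA]
Op 2: route key 66: none >= 66, wrap to smallest pos 14 -> NA
Op 3: add NB@46 -> ring=[14:NA,46:NB]
Op 4: remove NB -> ring=[14:NA]
Op 5: add NC@44 -> ring=[14:NA,44:NC]
Op 6: route key 78: none >= 78, wrap to smallest pos 14 -> NA
Op 7: remove NC -> ring=[14:NA]
Op 8: add ND@63 -> ring=[14:NA,63:ND]
Final route key 59: smallest pos >= 59 is 63 -> ND

Answer: ND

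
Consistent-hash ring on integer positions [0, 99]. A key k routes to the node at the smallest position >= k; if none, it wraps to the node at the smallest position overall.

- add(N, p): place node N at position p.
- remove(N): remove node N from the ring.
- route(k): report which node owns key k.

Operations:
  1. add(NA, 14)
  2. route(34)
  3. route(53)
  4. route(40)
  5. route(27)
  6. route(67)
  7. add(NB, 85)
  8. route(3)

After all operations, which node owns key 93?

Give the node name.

Answer: NA

Derivation:
Op 1: add NA@14 -> ring=[14:NA]
Op 2: route key 34: none >= 34, wrap to smallest pos 14 -> NA
Op 3: route key 53: none >= 53, wrap to smallest pos 14 -> NA
Op 4: route key 40: none >= 40, wrap to smallest pos 14 -> NA
Op 5: route key 27: none >= 27, wrap to smallest pos 14 -> NA
Op 6: route key 67: none >= 67, wrap to smallest pos 14 -> NA
Op 7: add NB@85 -> ring=[14:NA,85:NB]
Op 8: route key 3: smallest pos >= 3 is 14 -> NA
Final route key 93: none >= 93, wrap to smallest pos 14 -> NA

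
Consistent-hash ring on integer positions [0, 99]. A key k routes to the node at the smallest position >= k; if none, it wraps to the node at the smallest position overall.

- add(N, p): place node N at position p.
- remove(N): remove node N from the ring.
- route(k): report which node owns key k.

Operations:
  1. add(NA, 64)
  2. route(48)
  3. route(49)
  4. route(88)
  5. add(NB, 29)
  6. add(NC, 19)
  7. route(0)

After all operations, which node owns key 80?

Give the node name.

Answer: NC

Derivation:
Op 1: add NA@64 -> ring=[64:NA]
Op 2: route key 48: smallest pos >= 48 is 64 -> NA
Op 3: route key 49: smallest pos >= 49 is 64 -> NA
Op 4: route key 88: none >= 88, wrap to smallest pos 64 -> NA
Op 5: add NB@29 -> ring=[29:NB,64:NA]
Op 6: add NC@19 -> ring=[19:NC,29:NB,64:NA]
Op 7: route key 0: smallest pos >= 0 is 19 -> NC
Final route key 80: none >= 80, wrap to smallest pos 19 -> NC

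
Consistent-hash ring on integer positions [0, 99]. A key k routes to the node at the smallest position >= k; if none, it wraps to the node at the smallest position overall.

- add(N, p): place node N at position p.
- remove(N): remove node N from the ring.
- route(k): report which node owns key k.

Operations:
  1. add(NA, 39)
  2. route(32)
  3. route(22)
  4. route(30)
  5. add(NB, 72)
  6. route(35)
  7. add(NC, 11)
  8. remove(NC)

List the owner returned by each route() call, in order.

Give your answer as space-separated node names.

Answer: NA NA NA NA

Derivation:
Op 1: add NA@39 -> ring=[39:NA]
Op 2: route key 32: smallest pos >= 32 is 39 -> NA
Op 3: route key 22: smallest pos >= 22 is 39 -> NA
Op 4: route key 30: smallest pos >= 30 is 39 -> NA
Op 5: add NB@72 -> ring=[39:NA,72:NB]
Op 6: route key 35: smallest pos >= 35 is 39 -> NA
Op 7: add NC@11 -> ring=[11:NC,39:NA,72:NB]
Op 8: remove NC -> ring=[39:NA,72:NB]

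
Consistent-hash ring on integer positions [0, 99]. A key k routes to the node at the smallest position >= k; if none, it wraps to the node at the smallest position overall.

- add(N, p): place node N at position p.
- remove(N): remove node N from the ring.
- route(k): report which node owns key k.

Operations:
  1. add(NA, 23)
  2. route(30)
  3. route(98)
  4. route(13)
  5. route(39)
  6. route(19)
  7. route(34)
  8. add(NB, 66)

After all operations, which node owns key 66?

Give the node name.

Answer: NB

Derivation:
Op 1: add NA@23 -> ring=[23:NA]
Op 2: route key 30: none >= 30, wrap to smallest pos 23 -> NA
Op 3: route key 98: none >= 98, wrap to smallest pos 23 -> NA
Op 4: route key 13: smallest pos >= 13 is 23 -> NA
Op 5: route key 39: none >= 39, wrap to smallest pos 23 -> NA
Op 6: route key 19: smallest pos >= 19 is 23 -> NA
Op 7: route key 34: none >= 34, wrap to smallest pos 23 -> NA
Op 8: add NB@66 -> ring=[23:NA,66:NB]
Final route key 66: smallest pos >= 66 is 66 -> NB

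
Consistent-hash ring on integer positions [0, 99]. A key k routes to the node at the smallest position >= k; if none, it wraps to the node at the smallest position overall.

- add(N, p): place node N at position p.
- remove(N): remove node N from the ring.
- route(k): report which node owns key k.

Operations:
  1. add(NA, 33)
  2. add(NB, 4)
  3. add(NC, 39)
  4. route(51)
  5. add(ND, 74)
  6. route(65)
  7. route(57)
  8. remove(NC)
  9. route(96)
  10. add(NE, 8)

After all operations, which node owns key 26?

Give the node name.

Answer: NA

Derivation:
Op 1: add NA@33 -> ring=[33:NA]
Op 2: add NB@4 -> ring=[4:NB,33:NA]
Op 3: add NC@39 -> ring=[4:NB,33:NA,39:NC]
Op 4: route key 51: none >= 51, wrap to smallest pos 4 -> NB
Op 5: add ND@74 -> ring=[4:NB,33:NA,39:NC,74:ND]
Op 6: route key 65: smallest pos >= 65 is 74 -> ND
Op 7: route key 57: smallest pos >= 57 is 74 -> ND
Op 8: remove NC -> ring=[4:NB,33:NA,74:ND]
Op 9: route key 96: none >= 96, wrap to smallest pos 4 -> NB
Op 10: add NE@8 -> ring=[4:NB,8:NE,33:NA,74:ND]
Final route key 26: smallest pos >= 26 is 33 -> NA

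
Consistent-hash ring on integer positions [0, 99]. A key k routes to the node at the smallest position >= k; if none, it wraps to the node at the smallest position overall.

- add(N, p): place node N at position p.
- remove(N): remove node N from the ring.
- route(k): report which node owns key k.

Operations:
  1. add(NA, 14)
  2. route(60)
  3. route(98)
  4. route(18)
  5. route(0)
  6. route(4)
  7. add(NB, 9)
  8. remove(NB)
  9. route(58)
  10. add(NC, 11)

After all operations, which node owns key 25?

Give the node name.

Op 1: add NA@14 -> ring=[14:NA]
Op 2: route key 60: none >= 60, wrap to smallest pos 14 -> NA
Op 3: route key 98: none >= 98, wrap to smallest pos 14 -> NA
Op 4: route key 18: none >= 18, wrap to smallest pos 14 -> NA
Op 5: route key 0: smallest pos >= 0 is 14 -> NA
Op 6: route key 4: smallest pos >= 4 is 14 -> NA
Op 7: add NB@9 -> ring=[9:NB,14:NA]
Op 8: remove NB -> ring=[14:NA]
Op 9: route key 58: none >= 58, wrap to smallest pos 14 -> NA
Op 10: add NC@11 -> ring=[11:NC,14:NA]
Final route key 25: none >= 25, wrap to smallest pos 11 -> NC

Answer: NC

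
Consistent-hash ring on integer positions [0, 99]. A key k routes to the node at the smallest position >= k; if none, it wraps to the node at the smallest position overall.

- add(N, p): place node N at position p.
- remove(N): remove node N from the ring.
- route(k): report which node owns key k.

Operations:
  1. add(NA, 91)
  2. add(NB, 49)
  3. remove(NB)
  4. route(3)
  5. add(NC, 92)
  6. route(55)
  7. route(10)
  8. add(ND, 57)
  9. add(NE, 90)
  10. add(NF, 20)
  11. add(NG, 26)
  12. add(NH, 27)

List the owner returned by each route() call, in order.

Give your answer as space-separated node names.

Op 1: add NA@91 -> ring=[91:NA]
Op 2: add NB@49 -> ring=[49:NB,91:NA]
Op 3: remove NB -> ring=[91:NA]
Op 4: route key 3: smallest pos >= 3 is 91 -> NA
Op 5: add NC@92 -> ring=[91:NA,92:NC]
Op 6: route key 55: smallest pos >= 55 is 91 -> NA
Op 7: route key 10: smallest pos >= 10 is 91 -> NA
Op 8: add ND@57 -> ring=[57:ND,91:NA,92:NC]
Op 9: add NE@90 -> ring=[57:ND,90:NE,91:NA,92:NC]
Op 10: add NF@20 -> ring=[20:NF,57:ND,90:NE,91:NA,92:NC]
Op 11: add NG@26 -> ring=[20:NF,26:NG,57:ND,90:NE,91:NA,92:NC]
Op 12: add NH@27 -> ring=[20:NF,26:NG,27:NH,57:ND,90:NE,91:NA,92:NC]

Answer: NA NA NA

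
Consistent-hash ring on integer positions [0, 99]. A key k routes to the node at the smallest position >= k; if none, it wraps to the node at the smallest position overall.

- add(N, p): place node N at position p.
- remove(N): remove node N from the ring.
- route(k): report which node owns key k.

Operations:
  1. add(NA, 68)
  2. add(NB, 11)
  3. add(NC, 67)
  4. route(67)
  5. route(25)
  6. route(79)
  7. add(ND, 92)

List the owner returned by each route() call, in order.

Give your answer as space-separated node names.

Op 1: add NA@68 -> ring=[68:NA]
Op 2: add NB@11 -> ring=[11:NB,68:NA]
Op 3: add NC@67 -> ring=[11:NB,67:NC,68:NA]
Op 4: route key 67: smallest pos >= 67 is 67 -> NC
Op 5: route key 25: smallest pos >= 25 is 67 -> NC
Op 6: route key 79: none >= 79, wrap to smallest pos 11 -> NB
Op 7: add ND@92 -> ring=[11:NB,67:NC,68:NA,92:ND]

Answer: NC NC NB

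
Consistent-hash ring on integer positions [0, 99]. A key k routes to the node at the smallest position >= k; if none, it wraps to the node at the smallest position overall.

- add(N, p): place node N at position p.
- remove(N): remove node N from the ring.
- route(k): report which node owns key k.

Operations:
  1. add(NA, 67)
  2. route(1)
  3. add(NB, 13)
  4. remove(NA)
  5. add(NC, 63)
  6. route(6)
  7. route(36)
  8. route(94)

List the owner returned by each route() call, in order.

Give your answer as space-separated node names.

Op 1: add NA@67 -> ring=[67:NA]
Op 2: route key 1: smallest pos >= 1 is 67 -> NA
Op 3: add NB@13 -> ring=[13:NB,67:NA]
Op 4: remove NA -> ring=[13:NB]
Op 5: add NC@63 -> ring=[13:NB,63:NC]
Op 6: route key 6: smallest pos >= 6 is 13 -> NB
Op 7: route key 36: smallest pos >= 36 is 63 -> NC
Op 8: route key 94: none >= 94, wrap to smallest pos 13 -> NB

Answer: NA NB NC NB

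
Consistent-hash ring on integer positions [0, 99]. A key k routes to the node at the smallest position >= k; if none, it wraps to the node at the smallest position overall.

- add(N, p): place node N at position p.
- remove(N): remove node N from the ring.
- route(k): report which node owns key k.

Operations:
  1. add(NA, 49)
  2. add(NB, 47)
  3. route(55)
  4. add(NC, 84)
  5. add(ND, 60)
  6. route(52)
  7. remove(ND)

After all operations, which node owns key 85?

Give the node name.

Op 1: add NA@49 -> ring=[49:NA]
Op 2: add NB@47 -> ring=[47:NB,49:NA]
Op 3: route key 55: none >= 55, wrap to smallest pos 47 -> NB
Op 4: add NC@84 -> ring=[47:NB,49:NA,84:NC]
Op 5: add ND@60 -> ring=[47:NB,49:NA,60:ND,84:NC]
Op 6: route key 52: smallest pos >= 52 is 60 -> ND
Op 7: remove ND -> ring=[47:NB,49:NA,84:NC]
Final route key 85: none >= 85, wrap to smallest pos 47 -> NB

Answer: NB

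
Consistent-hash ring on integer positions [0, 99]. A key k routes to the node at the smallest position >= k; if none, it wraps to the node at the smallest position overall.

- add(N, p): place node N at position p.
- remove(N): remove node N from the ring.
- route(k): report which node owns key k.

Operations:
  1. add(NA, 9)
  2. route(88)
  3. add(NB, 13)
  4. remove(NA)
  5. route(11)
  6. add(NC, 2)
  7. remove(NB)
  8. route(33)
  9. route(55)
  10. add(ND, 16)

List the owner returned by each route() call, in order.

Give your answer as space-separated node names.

Answer: NA NB NC NC

Derivation:
Op 1: add NA@9 -> ring=[9:NA]
Op 2: route key 88: none >= 88, wrap to smallest pos 9 -> NA
Op 3: add NB@13 -> ring=[9:NA,13:NB]
Op 4: remove NA -> ring=[13:NB]
Op 5: route key 11: smallest pos >= 11 is 13 -> NB
Op 6: add NC@2 -> ring=[2:NC,13:NB]
Op 7: remove NB -> ring=[2:NC]
Op 8: route key 33: none >= 33, wrap to smallest pos 2 -> NC
Op 9: route key 55: none >= 55, wrap to smallest pos 2 -> NC
Op 10: add ND@16 -> ring=[2:NC,16:ND]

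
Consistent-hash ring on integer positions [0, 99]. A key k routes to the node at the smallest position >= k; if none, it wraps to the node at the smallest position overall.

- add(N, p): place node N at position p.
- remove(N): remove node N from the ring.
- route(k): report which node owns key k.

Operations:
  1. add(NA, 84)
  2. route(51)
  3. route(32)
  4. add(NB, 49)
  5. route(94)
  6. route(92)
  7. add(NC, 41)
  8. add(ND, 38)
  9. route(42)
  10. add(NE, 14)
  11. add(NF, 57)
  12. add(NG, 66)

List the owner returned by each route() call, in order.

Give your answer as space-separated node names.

Op 1: add NA@84 -> ring=[84:NA]
Op 2: route key 51: smallest pos >= 51 is 84 -> NA
Op 3: route key 32: smallest pos >= 32 is 84 -> NA
Op 4: add NB@49 -> ring=[49:NB,84:NA]
Op 5: route key 94: none >= 94, wrap to smallest pos 49 -> NB
Op 6: route key 92: none >= 92, wrap to smallest pos 49 -> NB
Op 7: add NC@41 -> ring=[41:NC,49:NB,84:NA]
Op 8: add ND@38 -> ring=[38:ND,41:NC,49:NB,84:NA]
Op 9: route key 42: smallest pos >= 42 is 49 -> NB
Op 10: add NE@14 -> ring=[14:NE,38:ND,41:NC,49:NB,84:NA]
Op 11: add NF@57 -> ring=[14:NE,38:ND,41:NC,49:NB,57:NF,84:NA]
Op 12: add NG@66 -> ring=[14:NE,38:ND,41:NC,49:NB,57:NF,66:NG,84:NA]

Answer: NA NA NB NB NB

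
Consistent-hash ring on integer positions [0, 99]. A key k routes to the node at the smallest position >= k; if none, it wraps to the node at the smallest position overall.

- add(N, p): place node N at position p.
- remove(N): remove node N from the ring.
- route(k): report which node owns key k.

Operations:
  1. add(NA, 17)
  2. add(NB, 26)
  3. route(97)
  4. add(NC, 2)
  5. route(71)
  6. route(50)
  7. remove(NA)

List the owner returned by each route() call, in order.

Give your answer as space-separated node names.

Answer: NA NC NC

Derivation:
Op 1: add NA@17 -> ring=[17:NA]
Op 2: add NB@26 -> ring=[17:NA,26:NB]
Op 3: route key 97: none >= 97, wrap to smallest pos 17 -> NA
Op 4: add NC@2 -> ring=[2:NC,17:NA,26:NB]
Op 5: route key 71: none >= 71, wrap to smallest pos 2 -> NC
Op 6: route key 50: none >= 50, wrap to smallest pos 2 -> NC
Op 7: remove NA -> ring=[2:NC,26:NB]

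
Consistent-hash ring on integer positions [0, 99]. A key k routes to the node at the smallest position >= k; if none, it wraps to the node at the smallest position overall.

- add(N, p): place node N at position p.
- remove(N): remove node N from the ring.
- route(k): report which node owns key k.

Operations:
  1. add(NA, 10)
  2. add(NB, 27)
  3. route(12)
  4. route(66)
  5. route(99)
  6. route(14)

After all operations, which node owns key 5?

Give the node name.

Answer: NA

Derivation:
Op 1: add NA@10 -> ring=[10:NA]
Op 2: add NB@27 -> ring=[10:NA,27:NB]
Op 3: route key 12: smallest pos >= 12 is 27 -> NB
Op 4: route key 66: none >= 66, wrap to smallest pos 10 -> NA
Op 5: route key 99: none >= 99, wrap to smallest pos 10 -> NA
Op 6: route key 14: smallest pos >= 14 is 27 -> NB
Final route key 5: smallest pos >= 5 is 10 -> NA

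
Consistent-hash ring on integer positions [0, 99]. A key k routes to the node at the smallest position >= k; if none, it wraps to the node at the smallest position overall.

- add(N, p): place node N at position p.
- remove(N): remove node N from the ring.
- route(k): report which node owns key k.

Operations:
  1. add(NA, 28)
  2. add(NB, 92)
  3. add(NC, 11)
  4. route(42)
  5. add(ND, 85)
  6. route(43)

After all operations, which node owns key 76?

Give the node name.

Answer: ND

Derivation:
Op 1: add NA@28 -> ring=[28:NA]
Op 2: add NB@92 -> ring=[28:NA,92:NB]
Op 3: add NC@11 -> ring=[11:NC,28:NA,92:NB]
Op 4: route key 42: smallest pos >= 42 is 92 -> NB
Op 5: add ND@85 -> ring=[11:NC,28:NA,85:ND,92:NB]
Op 6: route key 43: smallest pos >= 43 is 85 -> ND
Final route key 76: smallest pos >= 76 is 85 -> ND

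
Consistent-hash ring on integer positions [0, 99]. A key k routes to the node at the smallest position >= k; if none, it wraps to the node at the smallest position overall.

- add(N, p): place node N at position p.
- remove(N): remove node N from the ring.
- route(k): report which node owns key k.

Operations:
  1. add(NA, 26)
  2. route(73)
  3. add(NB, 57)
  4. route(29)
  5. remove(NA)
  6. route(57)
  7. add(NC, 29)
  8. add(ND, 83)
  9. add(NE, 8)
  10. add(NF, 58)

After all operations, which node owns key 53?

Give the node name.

Op 1: add NA@26 -> ring=[26:NA]
Op 2: route key 73: none >= 73, wrap to smallest pos 26 -> NA
Op 3: add NB@57 -> ring=[26:NA,57:NB]
Op 4: route key 29: smallest pos >= 29 is 57 -> NB
Op 5: remove NA -> ring=[57:NB]
Op 6: route key 57: smallest pos >= 57 is 57 -> NB
Op 7: add NC@29 -> ring=[29:NC,57:NB]
Op 8: add ND@83 -> ring=[29:NC,57:NB,83:ND]
Op 9: add NE@8 -> ring=[8:NE,29:NC,57:NB,83:ND]
Op 10: add NF@58 -> ring=[8:NE,29:NC,57:NB,58:NF,83:ND]
Final route key 53: smallest pos >= 53 is 57 -> NB

Answer: NB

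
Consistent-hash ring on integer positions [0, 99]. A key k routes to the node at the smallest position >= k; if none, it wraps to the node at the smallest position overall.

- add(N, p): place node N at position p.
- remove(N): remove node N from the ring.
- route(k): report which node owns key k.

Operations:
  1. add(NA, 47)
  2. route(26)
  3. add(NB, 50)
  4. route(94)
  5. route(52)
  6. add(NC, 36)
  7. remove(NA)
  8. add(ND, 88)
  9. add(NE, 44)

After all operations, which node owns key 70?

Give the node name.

Op 1: add NA@47 -> ring=[47:NA]
Op 2: route key 26: smallest pos >= 26 is 47 -> NA
Op 3: add NB@50 -> ring=[47:NA,50:NB]
Op 4: route key 94: none >= 94, wrap to smallest pos 47 -> NA
Op 5: route key 52: none >= 52, wrap to smallest pos 47 -> NA
Op 6: add NC@36 -> ring=[36:NC,47:NA,50:NB]
Op 7: remove NA -> ring=[36:NC,50:NB]
Op 8: add ND@88 -> ring=[36:NC,50:NB,88:ND]
Op 9: add NE@44 -> ring=[36:NC,44:NE,50:NB,88:ND]
Final route key 70: smallest pos >= 70 is 88 -> ND

Answer: ND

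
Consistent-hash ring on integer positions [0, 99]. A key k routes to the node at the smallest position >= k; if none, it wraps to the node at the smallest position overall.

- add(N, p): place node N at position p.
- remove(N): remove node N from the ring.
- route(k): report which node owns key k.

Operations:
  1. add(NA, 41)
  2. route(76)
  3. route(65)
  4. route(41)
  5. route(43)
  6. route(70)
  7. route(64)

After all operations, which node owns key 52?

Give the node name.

Answer: NA

Derivation:
Op 1: add NA@41 -> ring=[41:NA]
Op 2: route key 76: none >= 76, wrap to smallest pos 41 -> NA
Op 3: route key 65: none >= 65, wrap to smallest pos 41 -> NA
Op 4: route key 41: smallest pos >= 41 is 41 -> NA
Op 5: route key 43: none >= 43, wrap to smallest pos 41 -> NA
Op 6: route key 70: none >= 70, wrap to smallest pos 41 -> NA
Op 7: route key 64: none >= 64, wrap to smallest pos 41 -> NA
Final route key 52: none >= 52, wrap to smallest pos 41 -> NA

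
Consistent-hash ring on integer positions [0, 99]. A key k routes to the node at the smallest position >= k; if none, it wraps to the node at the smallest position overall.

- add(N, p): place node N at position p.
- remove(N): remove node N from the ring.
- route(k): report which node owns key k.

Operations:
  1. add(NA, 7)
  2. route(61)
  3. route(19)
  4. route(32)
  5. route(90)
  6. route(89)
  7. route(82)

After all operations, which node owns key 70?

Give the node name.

Op 1: add NA@7 -> ring=[7:NA]
Op 2: route key 61: none >= 61, wrap to smallest pos 7 -> NA
Op 3: route key 19: none >= 19, wrap to smallest pos 7 -> NA
Op 4: route key 32: none >= 32, wrap to smallest pos 7 -> NA
Op 5: route key 90: none >= 90, wrap to smallest pos 7 -> NA
Op 6: route key 89: none >= 89, wrap to smallest pos 7 -> NA
Op 7: route key 82: none >= 82, wrap to smallest pos 7 -> NA
Final route key 70: none >= 70, wrap to smallest pos 7 -> NA

Answer: NA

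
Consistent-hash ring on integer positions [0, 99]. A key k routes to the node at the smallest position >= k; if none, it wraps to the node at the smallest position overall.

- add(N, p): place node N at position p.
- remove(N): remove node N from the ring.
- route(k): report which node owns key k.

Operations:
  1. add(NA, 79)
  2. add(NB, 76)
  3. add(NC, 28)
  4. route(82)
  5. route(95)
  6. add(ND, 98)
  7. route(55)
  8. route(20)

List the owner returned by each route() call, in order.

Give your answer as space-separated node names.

Answer: NC NC NB NC

Derivation:
Op 1: add NA@79 -> ring=[79:NA]
Op 2: add NB@76 -> ring=[76:NB,79:NA]
Op 3: add NC@28 -> ring=[28:NC,76:NB,79:NA]
Op 4: route key 82: none >= 82, wrap to smallest pos 28 -> NC
Op 5: route key 95: none >= 95, wrap to smallest pos 28 -> NC
Op 6: add ND@98 -> ring=[28:NC,76:NB,79:NA,98:ND]
Op 7: route key 55: smallest pos >= 55 is 76 -> NB
Op 8: route key 20: smallest pos >= 20 is 28 -> NC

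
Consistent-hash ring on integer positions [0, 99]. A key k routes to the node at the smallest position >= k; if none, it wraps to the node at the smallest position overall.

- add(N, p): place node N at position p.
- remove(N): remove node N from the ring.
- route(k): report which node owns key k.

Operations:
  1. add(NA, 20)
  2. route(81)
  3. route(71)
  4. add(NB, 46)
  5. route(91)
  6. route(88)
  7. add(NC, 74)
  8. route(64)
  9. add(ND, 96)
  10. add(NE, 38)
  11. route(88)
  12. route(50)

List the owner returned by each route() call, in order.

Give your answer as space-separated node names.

Op 1: add NA@20 -> ring=[20:NA]
Op 2: route key 81: none >= 81, wrap to smallest pos 20 -> NA
Op 3: route key 71: none >= 71, wrap to smallest pos 20 -> NA
Op 4: add NB@46 -> ring=[20:NA,46:NB]
Op 5: route key 91: none >= 91, wrap to smallest pos 20 -> NA
Op 6: route key 88: none >= 88, wrap to smallest pos 20 -> NA
Op 7: add NC@74 -> ring=[20:NA,46:NB,74:NC]
Op 8: route key 64: smallest pos >= 64 is 74 -> NC
Op 9: add ND@96 -> ring=[20:NA,46:NB,74:NC,96:ND]
Op 10: add NE@38 -> ring=[20:NA,38:NE,46:NB,74:NC,96:ND]
Op 11: route key 88: smallest pos >= 88 is 96 -> ND
Op 12: route key 50: smallest pos >= 50 is 74 -> NC

Answer: NA NA NA NA NC ND NC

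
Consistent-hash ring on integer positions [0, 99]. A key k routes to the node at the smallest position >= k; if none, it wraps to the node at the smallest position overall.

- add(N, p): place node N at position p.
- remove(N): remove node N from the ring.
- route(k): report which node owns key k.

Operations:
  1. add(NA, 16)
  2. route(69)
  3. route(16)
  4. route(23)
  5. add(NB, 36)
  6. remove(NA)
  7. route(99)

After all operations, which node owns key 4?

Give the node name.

Op 1: add NA@16 -> ring=[16:NA]
Op 2: route key 69: none >= 69, wrap to smallest pos 16 -> NA
Op 3: route key 16: smallest pos >= 16 is 16 -> NA
Op 4: route key 23: none >= 23, wrap to smallest pos 16 -> NA
Op 5: add NB@36 -> ring=[16:NA,36:NB]
Op 6: remove NA -> ring=[36:NB]
Op 7: route key 99: none >= 99, wrap to smallest pos 36 -> NB
Final route key 4: smallest pos >= 4 is 36 -> NB

Answer: NB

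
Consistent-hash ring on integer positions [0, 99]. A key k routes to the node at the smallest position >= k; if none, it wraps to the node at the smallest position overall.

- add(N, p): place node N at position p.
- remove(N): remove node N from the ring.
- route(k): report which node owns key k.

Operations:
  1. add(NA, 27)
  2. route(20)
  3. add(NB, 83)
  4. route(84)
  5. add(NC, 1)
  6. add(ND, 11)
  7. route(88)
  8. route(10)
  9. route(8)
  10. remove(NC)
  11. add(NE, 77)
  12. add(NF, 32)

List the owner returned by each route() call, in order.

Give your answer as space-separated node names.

Op 1: add NA@27 -> ring=[27:NA]
Op 2: route key 20: smallest pos >= 20 is 27 -> NA
Op 3: add NB@83 -> ring=[27:NA,83:NB]
Op 4: route key 84: none >= 84, wrap to smallest pos 27 -> NA
Op 5: add NC@1 -> ring=[1:NC,27:NA,83:NB]
Op 6: add ND@11 -> ring=[1:NC,11:ND,27:NA,83:NB]
Op 7: route key 88: none >= 88, wrap to smallest pos 1 -> NC
Op 8: route key 10: smallest pos >= 10 is 11 -> ND
Op 9: route key 8: smallest pos >= 8 is 11 -> ND
Op 10: remove NC -> ring=[11:ND,27:NA,83:NB]
Op 11: add NE@77 -> ring=[11:ND,27:NA,77:NE,83:NB]
Op 12: add NF@32 -> ring=[11:ND,27:NA,32:NF,77:NE,83:NB]

Answer: NA NA NC ND ND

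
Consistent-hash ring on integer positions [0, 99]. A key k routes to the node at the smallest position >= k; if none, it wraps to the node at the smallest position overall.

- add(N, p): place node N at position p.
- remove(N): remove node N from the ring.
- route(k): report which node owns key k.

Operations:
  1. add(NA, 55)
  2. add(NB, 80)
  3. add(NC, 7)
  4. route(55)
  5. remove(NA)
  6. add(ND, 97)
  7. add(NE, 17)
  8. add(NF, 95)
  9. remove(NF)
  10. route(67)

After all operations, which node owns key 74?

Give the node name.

Answer: NB

Derivation:
Op 1: add NA@55 -> ring=[55:NA]
Op 2: add NB@80 -> ring=[55:NA,80:NB]
Op 3: add NC@7 -> ring=[7:NC,55:NA,80:NB]
Op 4: route key 55: smallest pos >= 55 is 55 -> NA
Op 5: remove NA -> ring=[7:NC,80:NB]
Op 6: add ND@97 -> ring=[7:NC,80:NB,97:ND]
Op 7: add NE@17 -> ring=[7:NC,17:NE,80:NB,97:ND]
Op 8: add NF@95 -> ring=[7:NC,17:NE,80:NB,95:NF,97:ND]
Op 9: remove NF -> ring=[7:NC,17:NE,80:NB,97:ND]
Op 10: route key 67: smallest pos >= 67 is 80 -> NB
Final route key 74: smallest pos >= 74 is 80 -> NB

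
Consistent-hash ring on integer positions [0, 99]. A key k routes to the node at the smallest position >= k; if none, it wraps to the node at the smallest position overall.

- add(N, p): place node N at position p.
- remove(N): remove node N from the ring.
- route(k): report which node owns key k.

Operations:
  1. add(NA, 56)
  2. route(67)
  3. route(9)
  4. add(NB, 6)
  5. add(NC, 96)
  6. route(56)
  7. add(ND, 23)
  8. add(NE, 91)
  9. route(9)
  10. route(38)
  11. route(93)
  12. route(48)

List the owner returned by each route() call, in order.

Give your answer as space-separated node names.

Answer: NA NA NA ND NA NC NA

Derivation:
Op 1: add NA@56 -> ring=[56:NA]
Op 2: route key 67: none >= 67, wrap to smallest pos 56 -> NA
Op 3: route key 9: smallest pos >= 9 is 56 -> NA
Op 4: add NB@6 -> ring=[6:NB,56:NA]
Op 5: add NC@96 -> ring=[6:NB,56:NA,96:NC]
Op 6: route key 56: smallest pos >= 56 is 56 -> NA
Op 7: add ND@23 -> ring=[6:NB,23:ND,56:NA,96:NC]
Op 8: add NE@91 -> ring=[6:NB,23:ND,56:NA,91:NE,96:NC]
Op 9: route key 9: smallest pos >= 9 is 23 -> ND
Op 10: route key 38: smallest pos >= 38 is 56 -> NA
Op 11: route key 93: smallest pos >= 93 is 96 -> NC
Op 12: route key 48: smallest pos >= 48 is 56 -> NA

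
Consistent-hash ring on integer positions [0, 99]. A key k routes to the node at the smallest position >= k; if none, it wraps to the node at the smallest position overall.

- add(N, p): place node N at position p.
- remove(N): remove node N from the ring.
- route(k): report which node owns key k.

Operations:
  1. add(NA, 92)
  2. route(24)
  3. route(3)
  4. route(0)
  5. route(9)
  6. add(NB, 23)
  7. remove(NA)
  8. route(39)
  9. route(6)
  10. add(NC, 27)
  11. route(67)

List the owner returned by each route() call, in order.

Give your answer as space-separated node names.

Op 1: add NA@92 -> ring=[92:NA]
Op 2: route key 24: smallest pos >= 24 is 92 -> NA
Op 3: route key 3: smallest pos >= 3 is 92 -> NA
Op 4: route key 0: smallest pos >= 0 is 92 -> NA
Op 5: route key 9: smallest pos >= 9 is 92 -> NA
Op 6: add NB@23 -> ring=[23:NB,92:NA]
Op 7: remove NA -> ring=[23:NB]
Op 8: route key 39: none >= 39, wrap to smallest pos 23 -> NB
Op 9: route key 6: smallest pos >= 6 is 23 -> NB
Op 10: add NC@27 -> ring=[23:NB,27:NC]
Op 11: route key 67: none >= 67, wrap to smallest pos 23 -> NB

Answer: NA NA NA NA NB NB NB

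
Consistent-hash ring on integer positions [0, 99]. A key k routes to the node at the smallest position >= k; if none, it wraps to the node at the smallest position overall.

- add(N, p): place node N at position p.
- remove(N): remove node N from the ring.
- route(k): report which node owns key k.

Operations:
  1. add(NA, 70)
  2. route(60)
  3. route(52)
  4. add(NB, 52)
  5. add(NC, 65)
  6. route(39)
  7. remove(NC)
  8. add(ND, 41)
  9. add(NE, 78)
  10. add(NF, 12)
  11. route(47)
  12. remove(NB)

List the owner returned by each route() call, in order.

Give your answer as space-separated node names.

Answer: NA NA NB NB

Derivation:
Op 1: add NA@70 -> ring=[70:NA]
Op 2: route key 60: smallest pos >= 60 is 70 -> NA
Op 3: route key 52: smallest pos >= 52 is 70 -> NA
Op 4: add NB@52 -> ring=[52:NB,70:NA]
Op 5: add NC@65 -> ring=[52:NB,65:NC,70:NA]
Op 6: route key 39: smallest pos >= 39 is 52 -> NB
Op 7: remove NC -> ring=[52:NB,70:NA]
Op 8: add ND@41 -> ring=[41:ND,52:NB,70:NA]
Op 9: add NE@78 -> ring=[41:ND,52:NB,70:NA,78:NE]
Op 10: add NF@12 -> ring=[12:NF,41:ND,52:NB,70:NA,78:NE]
Op 11: route key 47: smallest pos >= 47 is 52 -> NB
Op 12: remove NB -> ring=[12:NF,41:ND,70:NA,78:NE]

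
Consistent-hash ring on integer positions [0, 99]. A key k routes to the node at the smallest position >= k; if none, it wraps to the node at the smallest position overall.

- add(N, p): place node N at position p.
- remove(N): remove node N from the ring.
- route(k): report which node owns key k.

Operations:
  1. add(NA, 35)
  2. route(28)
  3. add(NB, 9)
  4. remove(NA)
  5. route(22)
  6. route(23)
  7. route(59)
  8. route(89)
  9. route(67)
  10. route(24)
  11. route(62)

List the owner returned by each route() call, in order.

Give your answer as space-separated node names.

Op 1: add NA@35 -> ring=[35:NA]
Op 2: route key 28: smallest pos >= 28 is 35 -> NA
Op 3: add NB@9 -> ring=[9:NB,35:NA]
Op 4: remove NA -> ring=[9:NB]
Op 5: route key 22: none >= 22, wrap to smallest pos 9 -> NB
Op 6: route key 23: none >= 23, wrap to smallest pos 9 -> NB
Op 7: route key 59: none >= 59, wrap to smallest pos 9 -> NB
Op 8: route key 89: none >= 89, wrap to smallest pos 9 -> NB
Op 9: route key 67: none >= 67, wrap to smallest pos 9 -> NB
Op 10: route key 24: none >= 24, wrap to smallest pos 9 -> NB
Op 11: route key 62: none >= 62, wrap to smallest pos 9 -> NB

Answer: NA NB NB NB NB NB NB NB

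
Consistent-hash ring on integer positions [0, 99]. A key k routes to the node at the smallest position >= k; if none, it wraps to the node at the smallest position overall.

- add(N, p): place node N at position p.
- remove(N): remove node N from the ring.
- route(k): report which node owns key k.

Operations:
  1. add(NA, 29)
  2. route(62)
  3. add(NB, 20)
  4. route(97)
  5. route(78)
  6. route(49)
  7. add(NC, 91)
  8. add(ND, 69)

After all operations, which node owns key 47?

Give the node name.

Answer: ND

Derivation:
Op 1: add NA@29 -> ring=[29:NA]
Op 2: route key 62: none >= 62, wrap to smallest pos 29 -> NA
Op 3: add NB@20 -> ring=[20:NB,29:NA]
Op 4: route key 97: none >= 97, wrap to smallest pos 20 -> NB
Op 5: route key 78: none >= 78, wrap to smallest pos 20 -> NB
Op 6: route key 49: none >= 49, wrap to smallest pos 20 -> NB
Op 7: add NC@91 -> ring=[20:NB,29:NA,91:NC]
Op 8: add ND@69 -> ring=[20:NB,29:NA,69:ND,91:NC]
Final route key 47: smallest pos >= 47 is 69 -> ND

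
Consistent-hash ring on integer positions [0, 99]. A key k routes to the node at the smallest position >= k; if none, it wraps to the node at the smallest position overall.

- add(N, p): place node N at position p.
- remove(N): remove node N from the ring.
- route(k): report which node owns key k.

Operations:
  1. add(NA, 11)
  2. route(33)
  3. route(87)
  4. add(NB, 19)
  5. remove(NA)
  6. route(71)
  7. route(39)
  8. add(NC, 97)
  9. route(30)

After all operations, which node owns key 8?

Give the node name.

Op 1: add NA@11 -> ring=[11:NA]
Op 2: route key 33: none >= 33, wrap to smallest pos 11 -> NA
Op 3: route key 87: none >= 87, wrap to smallest pos 11 -> NA
Op 4: add NB@19 -> ring=[11:NA,19:NB]
Op 5: remove NA -> ring=[19:NB]
Op 6: route key 71: none >= 71, wrap to smallest pos 19 -> NB
Op 7: route key 39: none >= 39, wrap to smallest pos 19 -> NB
Op 8: add NC@97 -> ring=[19:NB,97:NC]
Op 9: route key 30: smallest pos >= 30 is 97 -> NC
Final route key 8: smallest pos >= 8 is 19 -> NB

Answer: NB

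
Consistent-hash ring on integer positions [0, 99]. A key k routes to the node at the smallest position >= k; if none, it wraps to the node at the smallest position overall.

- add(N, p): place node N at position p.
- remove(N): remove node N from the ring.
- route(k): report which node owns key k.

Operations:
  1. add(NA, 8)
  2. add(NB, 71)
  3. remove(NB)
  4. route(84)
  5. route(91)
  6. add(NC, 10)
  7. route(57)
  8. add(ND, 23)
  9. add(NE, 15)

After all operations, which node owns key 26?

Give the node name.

Answer: NA

Derivation:
Op 1: add NA@8 -> ring=[8:NA]
Op 2: add NB@71 -> ring=[8:NA,71:NB]
Op 3: remove NB -> ring=[8:NA]
Op 4: route key 84: none >= 84, wrap to smallest pos 8 -> NA
Op 5: route key 91: none >= 91, wrap to smallest pos 8 -> NA
Op 6: add NC@10 -> ring=[8:NA,10:NC]
Op 7: route key 57: none >= 57, wrap to smallest pos 8 -> NA
Op 8: add ND@23 -> ring=[8:NA,10:NC,23:ND]
Op 9: add NE@15 -> ring=[8:NA,10:NC,15:NE,23:ND]
Final route key 26: none >= 26, wrap to smallest pos 8 -> NA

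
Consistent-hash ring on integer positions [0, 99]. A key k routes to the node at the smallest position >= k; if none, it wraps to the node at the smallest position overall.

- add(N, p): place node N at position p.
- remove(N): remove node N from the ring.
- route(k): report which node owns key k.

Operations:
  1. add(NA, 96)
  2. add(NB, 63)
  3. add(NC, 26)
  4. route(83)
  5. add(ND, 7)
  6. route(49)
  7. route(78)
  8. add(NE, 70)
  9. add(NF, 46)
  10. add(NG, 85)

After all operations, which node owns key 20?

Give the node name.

Answer: NC

Derivation:
Op 1: add NA@96 -> ring=[96:NA]
Op 2: add NB@63 -> ring=[63:NB,96:NA]
Op 3: add NC@26 -> ring=[26:NC,63:NB,96:NA]
Op 4: route key 83: smallest pos >= 83 is 96 -> NA
Op 5: add ND@7 -> ring=[7:ND,26:NC,63:NB,96:NA]
Op 6: route key 49: smallest pos >= 49 is 63 -> NB
Op 7: route key 78: smallest pos >= 78 is 96 -> NA
Op 8: add NE@70 -> ring=[7:ND,26:NC,63:NB,70:NE,96:NA]
Op 9: add NF@46 -> ring=[7:ND,26:NC,46:NF,63:NB,70:NE,96:NA]
Op 10: add NG@85 -> ring=[7:ND,26:NC,46:NF,63:NB,70:NE,85:NG,96:NA]
Final route key 20: smallest pos >= 20 is 26 -> NC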